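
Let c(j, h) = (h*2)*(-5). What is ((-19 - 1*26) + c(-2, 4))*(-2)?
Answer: 170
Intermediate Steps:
c(j, h) = -10*h (c(j, h) = (2*h)*(-5) = -10*h)
((-19 - 1*26) + c(-2, 4))*(-2) = ((-19 - 1*26) - 10*4)*(-2) = ((-19 - 26) - 40)*(-2) = (-45 - 40)*(-2) = -85*(-2) = 170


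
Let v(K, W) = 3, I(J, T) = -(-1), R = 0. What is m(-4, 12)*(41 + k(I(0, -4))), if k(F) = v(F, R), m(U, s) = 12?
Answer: 528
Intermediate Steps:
I(J, T) = 1 (I(J, T) = -1*(-1) = 1)
k(F) = 3
m(-4, 12)*(41 + k(I(0, -4))) = 12*(41 + 3) = 12*44 = 528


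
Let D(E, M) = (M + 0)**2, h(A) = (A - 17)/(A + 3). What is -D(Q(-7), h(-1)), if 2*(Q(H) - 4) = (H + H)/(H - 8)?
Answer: -81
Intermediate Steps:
h(A) = (-17 + A)/(3 + A)
Q(H) = 4 + H/(-8 + H) (Q(H) = 4 + ((H + H)/(H - 8))/2 = 4 + ((2*H)/(-8 + H))/2 = 4 + (2*H/(-8 + H))/2 = 4 + H/(-8 + H))
D(E, M) = M**2
-D(Q(-7), h(-1)) = -((-17 - 1)/(3 - 1))**2 = -(-18/2)**2 = -((1/2)*(-18))**2 = -1*(-9)**2 = -1*81 = -81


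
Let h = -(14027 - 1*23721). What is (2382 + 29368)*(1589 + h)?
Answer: 358235250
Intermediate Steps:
h = 9694 (h = -(14027 - 23721) = -1*(-9694) = 9694)
(2382 + 29368)*(1589 + h) = (2382 + 29368)*(1589 + 9694) = 31750*11283 = 358235250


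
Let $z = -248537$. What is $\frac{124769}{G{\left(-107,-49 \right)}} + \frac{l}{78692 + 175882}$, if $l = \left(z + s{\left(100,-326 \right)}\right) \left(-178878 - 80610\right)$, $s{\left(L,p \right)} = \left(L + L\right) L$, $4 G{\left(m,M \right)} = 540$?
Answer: $\frac{446534175887}{1909305} \approx 2.3387 \cdot 10^{5}$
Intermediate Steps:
$G{\left(m,M \right)} = 135$ ($G{\left(m,M \right)} = \frac{1}{4} \cdot 540 = 135$)
$s{\left(L,p \right)} = 2 L^{2}$ ($s{\left(L,p \right)} = 2 L L = 2 L^{2}$)
$l = 59302609056$ ($l = \left(-248537 + 2 \cdot 100^{2}\right) \left(-178878 - 80610\right) = \left(-248537 + 2 \cdot 10000\right) \left(-259488\right) = \left(-248537 + 20000\right) \left(-259488\right) = \left(-228537\right) \left(-259488\right) = 59302609056$)
$\frac{124769}{G{\left(-107,-49 \right)}} + \frac{l}{78692 + 175882} = \frac{124769}{135} + \frac{59302609056}{78692 + 175882} = 124769 \cdot \frac{1}{135} + \frac{59302609056}{254574} = \frac{124769}{135} + 59302609056 \cdot \frac{1}{254574} = \frac{124769}{135} + \frac{3294589392}{14143} = \frac{446534175887}{1909305}$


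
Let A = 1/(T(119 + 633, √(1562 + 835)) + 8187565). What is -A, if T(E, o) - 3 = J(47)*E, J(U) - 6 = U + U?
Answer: -1/8262768 ≈ -1.2102e-7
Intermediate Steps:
J(U) = 6 + 2*U (J(U) = 6 + (U + U) = 6 + 2*U)
T(E, o) = 3 + 100*E (T(E, o) = 3 + (6 + 2*47)*E = 3 + (6 + 94)*E = 3 + 100*E)
A = 1/8262768 (A = 1/((3 + 100*(119 + 633)) + 8187565) = 1/((3 + 100*752) + 8187565) = 1/((3 + 75200) + 8187565) = 1/(75203 + 8187565) = 1/8262768 ≈ 1.2102e-7)
-A = -1*1/8262768 = -1/8262768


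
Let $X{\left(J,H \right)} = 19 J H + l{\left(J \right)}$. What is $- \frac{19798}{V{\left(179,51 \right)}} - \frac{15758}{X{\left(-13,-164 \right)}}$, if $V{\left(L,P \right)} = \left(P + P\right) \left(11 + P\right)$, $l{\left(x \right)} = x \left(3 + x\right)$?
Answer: $- \frac{75350393}{21416226} \approx -3.5184$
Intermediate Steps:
$X{\left(J,H \right)} = J \left(3 + J\right) + 19 H J$ ($X{\left(J,H \right)} = 19 J H + J \left(3 + J\right) = 19 H J + J \left(3 + J\right) = J \left(3 + J\right) + 19 H J$)
$V{\left(L,P \right)} = 2 P \left(11 + P\right)$
$- \frac{19798}{V{\left(179,51 \right)}} - \frac{15758}{X{\left(-13,-164 \right)}} = - \frac{19798}{2 \cdot 51 \left(11 + 51\right)} - \frac{15758}{\left(-13\right) \left(3 - 13 + 19 \left(-164\right)\right)} = - \frac{19798}{2 \cdot 51 \cdot 62} - \frac{15758}{\left(-13\right) \left(3 - 13 - 3116\right)} = - \frac{19798}{6324} - \frac{15758}{\left(-13\right) \left(-3126\right)} = \left(-19798\right) \frac{1}{6324} - \frac{15758}{40638} = - \frac{9899}{3162} - \frac{7879}{20319} = - \frac{75350393}{21416226}$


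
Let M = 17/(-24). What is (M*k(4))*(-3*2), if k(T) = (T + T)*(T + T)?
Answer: 272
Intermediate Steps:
k(T) = 4*T² (k(T) = (2*T)*(2*T) = 4*T²)
M = -17/24 (M = 17*(-1/24) = -17/24 ≈ -0.70833)
(M*k(4))*(-3*2) = (-17*4²/6)*(-3*2) = -17*16/6*(-6) = -17/24*64*(-6) = -136/3*(-6) = 272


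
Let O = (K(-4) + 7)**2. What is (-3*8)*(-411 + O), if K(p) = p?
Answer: 9648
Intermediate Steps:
O = 9 (O = (-4 + 7)**2 = 3**2 = 9)
(-3*8)*(-411 + O) = (-3*8)*(-411 + 9) = -24*(-402) = 9648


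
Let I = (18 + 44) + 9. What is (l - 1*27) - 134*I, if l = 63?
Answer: -9478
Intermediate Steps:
I = 71 (I = 62 + 9 = 71)
(l - 1*27) - 134*I = (63 - 1*27) - 134*71 = (63 - 27) - 9514 = 36 - 9514 = -9478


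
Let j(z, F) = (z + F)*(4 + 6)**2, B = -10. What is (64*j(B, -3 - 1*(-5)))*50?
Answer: -2560000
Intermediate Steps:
j(z, F) = 100*F + 100*z (j(z, F) = (F + z)*10**2 = (F + z)*100 = 100*F + 100*z)
(64*j(B, -3 - 1*(-5)))*50 = (64*(100*(-3 - 1*(-5)) + 100*(-10)))*50 = (64*(100*(-3 + 5) - 1000))*50 = (64*(100*2 - 1000))*50 = (64*(200 - 1000))*50 = (64*(-800))*50 = -51200*50 = -2560000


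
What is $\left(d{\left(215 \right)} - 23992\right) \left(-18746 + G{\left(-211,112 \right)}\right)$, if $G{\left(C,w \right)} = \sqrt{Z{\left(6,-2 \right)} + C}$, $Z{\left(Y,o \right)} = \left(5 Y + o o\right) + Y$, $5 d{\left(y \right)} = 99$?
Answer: $\frac{2246914306}{5} - \frac{359583 i \sqrt{19}}{5} \approx 4.4938 \cdot 10^{8} - 3.1348 \cdot 10^{5} i$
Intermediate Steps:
$d{\left(y \right)} = \frac{99}{5}$ ($d{\left(y \right)} = \frac{1}{5} \cdot 99 = \frac{99}{5}$)
$Z{\left(Y,o \right)} = o^{2} + 6 Y$ ($Z{\left(Y,o \right)} = \left(5 Y + o^{2}\right) + Y = \left(o^{2} + 5 Y\right) + Y = o^{2} + 6 Y$)
$G{\left(C,w \right)} = \sqrt{40 + C}$ ($G{\left(C,w \right)} = \sqrt{\left(\left(-2\right)^{2} + 6 \cdot 6\right) + C} = \sqrt{\left(4 + 36\right) + C} = \sqrt{40 + C}$)
$\left(d{\left(215 \right)} - 23992\right) \left(-18746 + G{\left(-211,112 \right)}\right) = \left(\frac{99}{5} - 23992\right) \left(-18746 + \sqrt{40 - 211}\right) = - \frac{119861 \left(-18746 + \sqrt{-171}\right)}{5} = - \frac{119861 \left(-18746 + 3 i \sqrt{19}\right)}{5} = \frac{2246914306}{5} - \frac{359583 i \sqrt{19}}{5}$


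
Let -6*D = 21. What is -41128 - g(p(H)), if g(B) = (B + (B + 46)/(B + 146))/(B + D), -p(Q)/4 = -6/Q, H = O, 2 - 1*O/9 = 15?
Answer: -33791851090/821627 ≈ -41128.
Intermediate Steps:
O = -117 (O = 18 - 9*15 = 18 - 135 = -117)
H = -117
D = -7/2 (D = -1/6*21 = -7/2 ≈ -3.5000)
p(Q) = 24/Q (p(Q) = -(-24)/Q = 24/Q)
g(B) = (B + (46 + B)/(146 + B))/(-7/2 + B) (g(B) = (B + (B + 46)/(B + 146))/(B - 7/2) = (B + (46 + B)/(146 + B))/(-7/2 + B))
-41128 - g(p(H)) = -41128 - 2*(46 + (24/(-117))**2 + 147*(24/(-117)))/(-1022 + 2*(24/(-117))**2 + 285*(24/(-117))) = -41128 - 2*(46 + (24*(-1/117))**2 + 147*(24*(-1/117)))/(-1022 + 2*(24*(-1/117))**2 + 285*(24*(-1/117))) = -41128 - 2*(46 + (-8/39)**2 + 147*(-8/39))/(-1022 + 2*(-8/39)**2 + 285*(-8/39)) = -41128 - 2*(46 + 64/1521 - 392/13)/(-1022 + 2*(64/1521) - 760/13) = -41128 - 2*24166/((-1022 + 128/1521 - 760/13)*1521) = -41128 - 2*24166/((-1643254/1521)*1521) = -41128 - 2*(-1521)*24166/(1643254*1521) = -41128 - 1*(-24166/821627) = -41128 + 24166/821627 = -33791851090/821627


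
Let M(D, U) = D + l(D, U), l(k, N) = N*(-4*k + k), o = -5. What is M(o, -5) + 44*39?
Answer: 1636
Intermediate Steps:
l(k, N) = -3*N*k (l(k, N) = N*(-3*k) = -3*N*k)
M(D, U) = D - 3*D*U (M(D, U) = D - 3*U*D = D - 3*D*U)
M(o, -5) + 44*39 = -5*(1 - 3*(-5)) + 44*39 = -5*(1 + 15) + 1716 = -5*16 + 1716 = -80 + 1716 = 1636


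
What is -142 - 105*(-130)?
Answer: 13508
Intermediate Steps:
-142 - 105*(-130) = -142 + 13650 = 13508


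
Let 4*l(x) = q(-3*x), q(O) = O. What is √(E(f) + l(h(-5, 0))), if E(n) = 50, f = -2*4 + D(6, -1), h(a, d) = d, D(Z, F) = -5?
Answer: 5*√2 ≈ 7.0711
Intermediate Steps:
f = -13 (f = -2*4 - 5 = -8 - 5 = -13)
l(x) = -3*x/4 (l(x) = (-3*x)/4 = -3*x/4)
√(E(f) + l(h(-5, 0))) = √(50 - ¾*0) = √(50 + 0) = √50 = 5*√2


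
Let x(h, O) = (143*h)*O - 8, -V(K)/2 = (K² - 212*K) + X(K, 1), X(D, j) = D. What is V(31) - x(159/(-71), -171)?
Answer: -3095099/71 ≈ -43593.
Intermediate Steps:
V(K) = -2*K² + 422*K (V(K) = -2*((K² - 212*K) + K) = -2*(K² - 211*K) = -2*K² + 422*K)
x(h, O) = -8 + 143*O*h (x(h, O) = 143*O*h - 8 = -8 + 143*O*h)
V(31) - x(159/(-71), -171) = 2*31*(211 - 1*31) - (-8 + 143*(-171)*(159/(-71))) = 2*31*(211 - 31) - (-8 + 143*(-171)*(159*(-1/71))) = 2*31*180 - (-8 + 143*(-171)*(-159/71)) = 11160 - (-8 + 3888027/71) = 11160 - 1*3887459/71 = 11160 - 3887459/71 = -3095099/71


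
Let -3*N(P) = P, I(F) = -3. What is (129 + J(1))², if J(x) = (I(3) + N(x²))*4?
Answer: 120409/9 ≈ 13379.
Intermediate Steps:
N(P) = -P/3
J(x) = -12 - 4*x²/3 (J(x) = (-3 - x²/3)*4 = -12 - 4*x²/3)
(129 + J(1))² = (129 + (-12 - 4/3*1²))² = (129 + (-12 - 4/3*1))² = (129 + (-12 - 4/3))² = (129 - 40/3)² = (347/3)² = 120409/9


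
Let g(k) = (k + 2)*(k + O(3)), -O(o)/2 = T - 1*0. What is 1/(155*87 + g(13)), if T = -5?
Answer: 1/13830 ≈ 7.2307e-5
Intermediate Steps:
O(o) = 10 (O(o) = -2*(-5 - 1*0) = -2*(-5 + 0) = -2*(-5) = 10)
g(k) = (2 + k)*(10 + k) (g(k) = (k + 2)*(k + 10) = (2 + k)*(10 + k))
1/(155*87 + g(13)) = 1/(155*87 + (20 + 13² + 12*13)) = 1/(13485 + (20 + 169 + 156)) = 1/(13485 + 345) = 1/13830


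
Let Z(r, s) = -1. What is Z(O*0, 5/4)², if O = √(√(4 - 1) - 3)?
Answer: 1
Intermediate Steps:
O = √(-3 + √3) (O = √(√3 - 3) = √(-3 + √3) ≈ 1.126*I)
Z(O*0, 5/4)² = (-1)² = 1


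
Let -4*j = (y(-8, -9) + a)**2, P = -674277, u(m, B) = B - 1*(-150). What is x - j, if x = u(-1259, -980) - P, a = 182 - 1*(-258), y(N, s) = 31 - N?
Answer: 2923229/4 ≈ 7.3081e+5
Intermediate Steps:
u(m, B) = 150 + B (u(m, B) = B + 150 = 150 + B)
a = 440 (a = 182 + 258 = 440)
x = 673447 (x = (150 - 980) - 1*(-674277) = -830 + 674277 = 673447)
j = -229441/4 (j = -((31 - 1*(-8)) + 440)**2/4 = -((31 + 8) + 440)**2/4 = -(39 + 440)**2/4 = -1/4*479**2 = -1/4*229441 = -229441/4 ≈ -57360.)
x - j = 673447 - 1*(-229441/4) = 673447 + 229441/4 = 2923229/4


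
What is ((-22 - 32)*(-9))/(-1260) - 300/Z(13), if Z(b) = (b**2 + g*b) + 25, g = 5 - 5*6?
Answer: 17463/9170 ≈ 1.9044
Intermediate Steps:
g = -25 (g = 5 - 30 = -25)
Z(b) = 25 + b**2 - 25*b (Z(b) = (b**2 - 25*b) + 25 = 25 + b**2 - 25*b)
((-22 - 32)*(-9))/(-1260) - 300/Z(13) = ((-22 - 32)*(-9))/(-1260) - 300/(25 + 13**2 - 25*13) = -54*(-9)*(-1/1260) - 300/(25 + 169 - 325) = 486*(-1/1260) - 300/(-131) = -27/70 - 300*(-1/131) = -27/70 + 300/131 = 17463/9170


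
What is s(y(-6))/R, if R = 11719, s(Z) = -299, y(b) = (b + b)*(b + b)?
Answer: -299/11719 ≈ -0.025514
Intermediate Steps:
y(b) = 4*b² (y(b) = (2*b)*(2*b) = 4*b²)
s(y(-6))/R = -299/11719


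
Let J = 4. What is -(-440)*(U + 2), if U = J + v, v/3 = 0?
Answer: 2640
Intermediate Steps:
v = 0 (v = 3*0 = 0)
U = 4 (U = 4 + 0 = 4)
-(-440)*(U + 2) = -(-440)*(4 + 2) = -(-440)*6 = -220*(-12) = 2640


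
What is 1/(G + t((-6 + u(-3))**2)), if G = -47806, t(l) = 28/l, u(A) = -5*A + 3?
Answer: -36/1721009 ≈ -2.0918e-5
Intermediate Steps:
u(A) = 3 - 5*A
1/(G + t((-6 + u(-3))**2)) = 1/(-47806 + 28/((-6 + (3 - 5*(-3)))**2)) = 1/(-47806 + 28/((-6 + (3 + 15))**2)) = 1/(-47806 + 28/((-6 + 18)**2)) = 1/(-47806 + 28/(12**2)) = 1/(-47806 + 28/144) = 1/(-47806 + 28*(1/144)) = 1/(-47806 + 7/36) = 1/(-1721009/36) = -36/1721009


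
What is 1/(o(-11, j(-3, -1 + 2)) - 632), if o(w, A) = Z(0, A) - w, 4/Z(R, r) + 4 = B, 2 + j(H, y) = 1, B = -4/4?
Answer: -5/3109 ≈ -0.0016082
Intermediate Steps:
B = -1 (B = -4*1/4 = -1)
j(H, y) = -1 (j(H, y) = -2 + 1 = -1)
Z(R, r) = -4/5 (Z(R, r) = 4/(-4 - 1) = 4/(-5) = 4*(-1/5) = -4/5)
o(w, A) = -4/5 - w
1/(o(-11, j(-3, -1 + 2)) - 632) = 1/((-4/5 - 1*(-11)) - 632) = 1/((-4/5 + 11) - 632) = 1/(51/5 - 632) = 1/(-3109/5) = -5/3109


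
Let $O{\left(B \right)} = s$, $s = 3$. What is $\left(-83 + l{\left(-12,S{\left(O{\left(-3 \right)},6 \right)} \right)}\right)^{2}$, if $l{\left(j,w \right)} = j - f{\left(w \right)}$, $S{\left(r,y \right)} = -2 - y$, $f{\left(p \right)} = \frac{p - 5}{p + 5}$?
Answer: $\frac{88804}{9} \approx 9867.1$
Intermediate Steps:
$O{\left(B \right)} = 3$
$f{\left(p \right)} = \frac{-5 + p}{5 + p}$
$l{\left(j,w \right)} = j - \frac{-5 + w}{5 + w}$
$\left(-83 + l{\left(-12,S{\left(O{\left(-3 \right)},6 \right)} \right)}\right)^{2} = \left(-83 + \frac{5 - \left(-2 - 6\right) - 12 \left(5 - 8\right)}{5 - 8}\right)^{2} = \left(-83 + \frac{5 - -8 - 12 \left(5 - 8\right)}{5 - 8}\right)^{2} = \left(-83 + \frac{5 + 8 - -36}{-3}\right)^{2} = \left(-83 - \frac{5 + 8 + 36}{3}\right)^{2} = \left(-83 - \frac{49}{3}\right)^{2} = \left(- \frac{298}{3}\right)^{2} = \frac{88804}{9}$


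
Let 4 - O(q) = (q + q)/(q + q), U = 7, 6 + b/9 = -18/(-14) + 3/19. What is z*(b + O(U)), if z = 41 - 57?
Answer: 80880/133 ≈ 608.12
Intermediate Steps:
b = -5454/133 (b = -54 + 9*(-18/(-14) + 3/19) = -54 + 9*(-18*(-1/14) + 3*(1/19)) = -54 + 9*(9/7 + 3/19) = -54 + 9*(192/133) = -54 + 1728/133 = -5454/133 ≈ -41.008)
O(q) = 3 (O(q) = 4 - (q + q)/(q + q) = 4 - 2*q/(2*q) = 4 - 2*q*1/(2*q) = 4 - 1*1 = 4 - 1 = 3)
z = -16
z*(b + O(U)) = -16*(-5454/133 + 3) = -16*(-5055/133) = 80880/133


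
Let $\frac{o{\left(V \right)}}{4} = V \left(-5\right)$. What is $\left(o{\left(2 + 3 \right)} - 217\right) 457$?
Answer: $-144869$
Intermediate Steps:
$o{\left(V \right)} = - 20 V$ ($o{\left(V \right)} = 4 V \left(-5\right) = 4 \left(- 5 V\right) = - 20 V$)
$\left(o{\left(2 + 3 \right)} - 217\right) 457 = \left(- 20 \left(2 + 3\right) - 217\right) 457 = \left(\left(-20\right) 5 - 217\right) 457 = \left(-100 - 217\right) 457 = \left(-317\right) 457 = -144869$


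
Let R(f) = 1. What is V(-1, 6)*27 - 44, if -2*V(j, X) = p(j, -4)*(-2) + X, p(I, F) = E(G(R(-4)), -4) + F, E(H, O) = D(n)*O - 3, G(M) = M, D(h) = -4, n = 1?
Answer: 118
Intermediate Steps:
E(H, O) = -3 - 4*O (E(H, O) = -4*O - 3 = -3 - 4*O)
p(I, F) = 13 + F (p(I, F) = (-3 - 4*(-4)) + F = (-3 + 16) + F = 13 + F)
V(j, X) = 9 - X/2 (V(j, X) = -((13 - 4)*(-2) + X)/2 = -(9*(-2) + X)/2 = -(-18 + X)/2 = 9 - X/2)
V(-1, 6)*27 - 44 = (9 - ½*6)*27 - 44 = (9 - 3)*27 - 44 = 6*27 - 44 = 162 - 44 = 118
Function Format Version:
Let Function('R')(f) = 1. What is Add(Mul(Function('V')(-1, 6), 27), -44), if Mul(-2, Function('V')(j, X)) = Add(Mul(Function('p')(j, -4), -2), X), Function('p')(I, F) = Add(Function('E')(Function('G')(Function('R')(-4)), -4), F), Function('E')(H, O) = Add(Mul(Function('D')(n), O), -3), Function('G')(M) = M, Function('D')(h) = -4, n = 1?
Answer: 118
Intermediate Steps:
Function('E')(H, O) = Add(-3, Mul(-4, O)) (Function('E')(H, O) = Add(Mul(-4, O), -3) = Add(-3, Mul(-4, O)))
Function('p')(I, F) = Add(13, F) (Function('p')(I, F) = Add(Add(-3, Mul(-4, -4)), F) = Add(Add(-3, 16), F) = Add(13, F))
Function('V')(j, X) = Add(9, Mul(Rational(-1, 2), X)) (Function('V')(j, X) = Mul(Rational(-1, 2), Add(Mul(Add(13, -4), -2), X)) = Mul(Rational(-1, 2), Add(Mul(9, -2), X)) = Mul(Rational(-1, 2), Add(-18, X)) = Add(9, Mul(Rational(-1, 2), X)))
Add(Mul(Function('V')(-1, 6), 27), -44) = Add(Mul(Add(9, Mul(Rational(-1, 2), 6)), 27), -44) = Add(Mul(Add(9, -3), 27), -44) = Add(Mul(6, 27), -44) = Add(162, -44) = 118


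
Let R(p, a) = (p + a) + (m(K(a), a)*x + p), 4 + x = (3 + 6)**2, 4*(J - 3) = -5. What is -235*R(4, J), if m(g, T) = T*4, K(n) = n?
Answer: -515825/4 ≈ -1.2896e+5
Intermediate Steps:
J = 7/4 (J = 3 + (1/4)*(-5) = 3 - 5/4 = 7/4 ≈ 1.7500)
m(g, T) = 4*T
x = 77 (x = -4 + (3 + 6)**2 = -4 + 9**2 = -4 + 81 = 77)
R(p, a) = 2*p + 309*a (R(p, a) = (p + a) + ((4*a)*77 + p) = (a + p) + (308*a + p) = (a + p) + (p + 308*a) = 2*p + 309*a)
-235*R(4, J) = -235*(2*4 + 309*(7/4)) = -235*(8 + 2163/4) = -235*2195/4 = -515825/4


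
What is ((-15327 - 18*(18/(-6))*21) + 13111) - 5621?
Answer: -6703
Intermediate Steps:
((-15327 - 18*(18/(-6))*21) + 13111) - 5621 = ((-15327 - 18*(18*(-⅙))*21) + 13111) - 5621 = ((-15327 - 18*(-3)*21) + 13111) - 5621 = ((-15327 - (-54)*21) + 13111) - 5621 = ((-15327 - 1*(-1134)) + 13111) - 5621 = ((-15327 + 1134) + 13111) - 5621 = (-14193 + 13111) - 5621 = -1082 - 5621 = -6703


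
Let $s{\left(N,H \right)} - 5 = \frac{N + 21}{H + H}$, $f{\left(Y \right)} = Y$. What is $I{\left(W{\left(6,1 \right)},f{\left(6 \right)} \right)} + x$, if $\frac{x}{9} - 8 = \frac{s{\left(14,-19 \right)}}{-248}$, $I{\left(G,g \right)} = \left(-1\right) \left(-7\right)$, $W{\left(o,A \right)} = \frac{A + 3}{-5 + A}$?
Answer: $\frac{23971}{304} \approx 78.852$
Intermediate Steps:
$W{\left(o,A \right)} = \frac{3 + A}{-5 + A}$
$I{\left(G,g \right)} = 7$
$s{\left(N,H \right)} = 5 + \frac{21 + N}{2 H}$ ($s{\left(N,H \right)} = 5 + \frac{N + 21}{H + H} = 5 + \frac{21 + N}{2 H}$)
$x = \frac{21843}{304}$ ($x = 72 + 9 \frac{\frac{1}{2} \frac{1}{-19} \left(21 + 14 + 10 \left(-19\right)\right)}{-248} = 72 + 9 \cdot \frac{1}{2} \left(- \frac{1}{19}\right) \left(21 + 14 - 190\right) \left(- \frac{1}{248}\right) = 72 + 9 \cdot \frac{1}{2} \left(- \frac{1}{19}\right) \left(-155\right) \left(- \frac{1}{248}\right) = 72 + 9 \cdot \frac{155}{38} \left(- \frac{1}{248}\right) = 72 + 9 \left(- \frac{5}{304}\right) = 72 - \frac{45}{304} = \frac{21843}{304} \approx 71.852$)
$I{\left(W{\left(6,1 \right)},f{\left(6 \right)} \right)} + x = 7 + \frac{21843}{304} = \frac{23971}{304}$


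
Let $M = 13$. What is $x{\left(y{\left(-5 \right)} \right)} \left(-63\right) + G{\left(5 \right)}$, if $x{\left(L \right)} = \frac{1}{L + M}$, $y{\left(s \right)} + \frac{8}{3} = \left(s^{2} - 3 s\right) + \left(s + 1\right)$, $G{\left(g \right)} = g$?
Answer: $\frac{506}{139} \approx 3.6403$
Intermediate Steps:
$y{\left(s \right)} = - \frac{5}{3} + s^{2} - 2 s$ ($y{\left(s \right)} = - \frac{8}{3} + \left(\left(s^{2} - 3 s\right) + \left(s + 1\right)\right) = - \frac{8}{3} + \left(\left(s^{2} - 3 s\right) + \left(1 + s\right)\right) = - \frac{8}{3} + \left(1 + s^{2} - 2 s\right) = - \frac{5}{3} + s^{2} - 2 s$)
$x{\left(L \right)} = \frac{1}{13 + L}$ ($x{\left(L \right)} = \frac{1}{L + 13} = \frac{1}{13 + L}$)
$x{\left(y{\left(-5 \right)} \right)} \left(-63\right) + G{\left(5 \right)} = \frac{1}{13 - \left(- \frac{25}{3} - 25\right)} \left(-63\right) + 5 = \frac{1}{13 + \left(- \frac{5}{3} + 25 + 10\right)} \left(-63\right) + 5 = \frac{1}{13 + \frac{100}{3}} \left(-63\right) + 5 = \frac{1}{\frac{139}{3}} \left(-63\right) + 5 = \frac{3}{139} \left(-63\right) + 5 = - \frac{189}{139} + 5 = \frac{506}{139}$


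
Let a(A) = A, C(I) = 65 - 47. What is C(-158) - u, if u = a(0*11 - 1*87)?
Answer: 105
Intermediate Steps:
C(I) = 18
u = -87 (u = 0*11 - 1*87 = 0 - 87 = -87)
C(-158) - u = 18 - 1*(-87) = 18 + 87 = 105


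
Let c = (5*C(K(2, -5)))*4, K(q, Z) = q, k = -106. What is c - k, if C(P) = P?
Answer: 146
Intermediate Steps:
c = 40 (c = (5*2)*4 = 10*4 = 40)
c - k = 40 - 1*(-106) = 40 + 106 = 146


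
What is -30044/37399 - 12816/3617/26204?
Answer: -712011414944/886168070833 ≈ -0.80347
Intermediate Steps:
-30044/37399 - 12816/3617/26204 = -30044*1/37399 - 12816*1/3617*(1/26204) = -30044/37399 - 12816/3617*1/26204 = -30044/37399 - 3204/23694967 = -712011414944/886168070833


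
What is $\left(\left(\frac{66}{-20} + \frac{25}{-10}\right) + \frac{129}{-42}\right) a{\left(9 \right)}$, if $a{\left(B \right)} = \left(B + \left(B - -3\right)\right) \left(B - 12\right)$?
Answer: $\frac{5589}{10} \approx 558.9$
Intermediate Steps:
$a{\left(B \right)} = \left(-12 + B\right) \left(3 + 2 B\right)$ ($a{\left(B \right)} = \left(B + \left(B + 3\right)\right) \left(-12 + B\right) = \left(B + \left(3 + B\right)\right) \left(-12 + B\right) = \left(3 + 2 B\right) \left(-12 + B\right) = \left(-12 + B\right) \left(3 + 2 B\right)$)
$\left(\left(\frac{66}{-20} + \frac{25}{-10}\right) + \frac{129}{-42}\right) a{\left(9 \right)} = \left(\left(\frac{66}{-20} + \frac{25}{-10}\right) + \frac{129}{-42}\right) \left(-36 - 189 + 2 \cdot 9^{2}\right) = \left(\left(66 \left(- \frac{1}{20}\right) + 25 \left(- \frac{1}{10}\right)\right) + 129 \left(- \frac{1}{42}\right)\right) \left(-36 - 189 + 2 \cdot 81\right) = \left(\left(- \frac{33}{10} - \frac{5}{2}\right) - \frac{43}{14}\right) \left(-36 - 189 + 162\right) = \left(- \frac{29}{5} - \frac{43}{14}\right) \left(-63\right) = \left(- \frac{621}{70}\right) \left(-63\right) = \frac{5589}{10}$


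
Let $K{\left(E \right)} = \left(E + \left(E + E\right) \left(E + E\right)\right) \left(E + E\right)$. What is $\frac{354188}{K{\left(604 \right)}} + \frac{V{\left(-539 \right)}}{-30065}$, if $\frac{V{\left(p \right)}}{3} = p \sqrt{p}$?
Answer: $\frac{88547}{440880136} + \frac{1617 i \sqrt{11}}{4295} \approx 0.00020084 + 1.2487 i$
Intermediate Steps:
$K{\left(E \right)} = 2 E \left(E + 4 E^{2}\right)$ ($K{\left(E \right)} = \left(E + 2 E 2 E\right) 2 E = \left(E + 4 E^{2}\right) 2 E = 2 E \left(E + 4 E^{2}\right)$)
$V{\left(p \right)} = 3 p^{\frac{3}{2}}$ ($V{\left(p \right)} = 3 p \sqrt{p} = 3 p^{\frac{3}{2}}$)
$\frac{354188}{K{\left(604 \right)}} + \frac{V{\left(-539 \right)}}{-30065} = \frac{354188}{604^{2} \left(2 + 8 \cdot 604\right)} + \frac{3 \left(-539\right)^{\frac{3}{2}}}{-30065} = \frac{354188}{364816 \left(2 + 4832\right)} + 3 \left(- 3773 i \sqrt{11}\right) \left(- \frac{1}{30065}\right) = \frac{354188}{364816 \cdot 4834} + - 11319 i \sqrt{11} \left(- \frac{1}{30065}\right) = \frac{354188}{1763520544} + \frac{1617 i \sqrt{11}}{4295} = 354188 \cdot \frac{1}{1763520544} + \frac{1617 i \sqrt{11}}{4295} = \frac{88547}{440880136} + \frac{1617 i \sqrt{11}}{4295}$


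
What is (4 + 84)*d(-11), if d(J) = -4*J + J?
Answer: 2904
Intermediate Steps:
d(J) = -3*J
(4 + 84)*d(-11) = (4 + 84)*(-3*(-11)) = 88*33 = 2904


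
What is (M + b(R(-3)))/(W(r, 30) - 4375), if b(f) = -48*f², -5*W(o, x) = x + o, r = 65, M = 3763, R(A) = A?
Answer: -3331/4394 ≈ -0.75808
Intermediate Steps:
W(o, x) = -o/5 - x/5 (W(o, x) = -(x + o)/5 = -(o + x)/5 = -o/5 - x/5)
(M + b(R(-3)))/(W(r, 30) - 4375) = (3763 - 48*(-3)²)/((-⅕*65 - ⅕*30) - 4375) = (3763 - 48*9)/((-13 - 6) - 4375) = (3763 - 432)/(-19 - 4375) = 3331/(-4394) = 3331*(-1/4394) = -3331/4394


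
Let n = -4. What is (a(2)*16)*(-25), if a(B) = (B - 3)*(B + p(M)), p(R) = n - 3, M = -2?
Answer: -2000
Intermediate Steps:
p(R) = -7 (p(R) = -4 - 3 = -7)
a(B) = (-7 + B)*(-3 + B) (a(B) = (B - 3)*(B - 7) = (-3 + B)*(-7 + B) = (-7 + B)*(-3 + B))
(a(2)*16)*(-25) = ((21 + 2² - 10*2)*16)*(-25) = ((21 + 4 - 20)*16)*(-25) = (5*16)*(-25) = 80*(-25) = -2000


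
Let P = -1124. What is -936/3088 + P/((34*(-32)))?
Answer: 38321/52496 ≈ 0.72998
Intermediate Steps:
-936/3088 + P/((34*(-32))) = -936/3088 - 1124/(34*(-32)) = -936*1/3088 - 1124/(-1088) = -117/386 - 1124*(-1/1088) = -117/386 + 281/272 = 38321/52496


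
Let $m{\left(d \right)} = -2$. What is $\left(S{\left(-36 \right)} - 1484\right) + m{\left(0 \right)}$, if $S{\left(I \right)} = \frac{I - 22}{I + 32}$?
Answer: $- \frac{2943}{2} \approx -1471.5$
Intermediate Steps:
$S{\left(I \right)} = \frac{-22 + I}{32 + I}$
$\left(S{\left(-36 \right)} - 1484\right) + m{\left(0 \right)} = \left(\frac{-22 - 36}{32 - 36} - 1484\right) - 2 = \left(\frac{1}{-4} \left(-58\right) - 1484\right) - 2 = \left(\left(- \frac{1}{4}\right) \left(-58\right) - 1484\right) - 2 = \left(\frac{29}{2} - 1484\right) - 2 = - \frac{2939}{2} - 2 = - \frac{2943}{2}$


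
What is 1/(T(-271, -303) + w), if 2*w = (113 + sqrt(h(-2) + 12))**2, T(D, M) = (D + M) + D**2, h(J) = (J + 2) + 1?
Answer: 79258/6281664567 - 113*sqrt(13)/6281664567 ≈ 1.2552e-5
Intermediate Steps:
h(J) = 3 + J (h(J) = (2 + J) + 1 = 3 + J)
T(D, M) = D + M + D**2
w = (113 + sqrt(13))**2/2 (w = (113 + sqrt((3 - 2) + 12))**2/2 = (113 + sqrt(1 + 12))**2/2 = (113 + sqrt(13))**2/2 ≈ 6798.4)
1/(T(-271, -303) + w) = 1/((-271 - 303 + (-271)**2) + (6391 + 113*sqrt(13))) = 1/((-271 - 303 + 73441) + (6391 + 113*sqrt(13))) = 1/(72867 + (6391 + 113*sqrt(13))) = 1/(79258 + 113*sqrt(13))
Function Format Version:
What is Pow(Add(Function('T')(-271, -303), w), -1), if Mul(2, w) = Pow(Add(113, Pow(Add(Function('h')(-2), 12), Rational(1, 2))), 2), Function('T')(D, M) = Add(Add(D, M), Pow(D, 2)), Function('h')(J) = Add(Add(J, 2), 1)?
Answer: Add(Rational(79258, 6281664567), Mul(Rational(-113, 6281664567), Pow(13, Rational(1, 2)))) ≈ 1.2552e-5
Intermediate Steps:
Function('h')(J) = Add(3, J) (Function('h')(J) = Add(Add(2, J), 1) = Add(3, J))
Function('T')(D, M) = Add(D, M, Pow(D, 2))
w = Mul(Rational(1, 2), Pow(Add(113, Pow(13, Rational(1, 2))), 2)) (w = Mul(Rational(1, 2), Pow(Add(113, Pow(Add(Add(3, -2), 12), Rational(1, 2))), 2)) = Mul(Rational(1, 2), Pow(Add(113, Pow(Add(1, 12), Rational(1, 2))), 2)) = Mul(Rational(1, 2), Pow(Add(113, Pow(13, Rational(1, 2))), 2)) ≈ 6798.4)
Pow(Add(Function('T')(-271, -303), w), -1) = Pow(Add(Add(-271, -303, Pow(-271, 2)), Add(6391, Mul(113, Pow(13, Rational(1, 2))))), -1) = Pow(Add(Add(-271, -303, 73441), Add(6391, Mul(113, Pow(13, Rational(1, 2))))), -1) = Pow(Add(72867, Add(6391, Mul(113, Pow(13, Rational(1, 2))))), -1) = Pow(Add(79258, Mul(113, Pow(13, Rational(1, 2)))), -1)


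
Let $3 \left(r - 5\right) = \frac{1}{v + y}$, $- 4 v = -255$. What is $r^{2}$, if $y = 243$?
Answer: $\frac{338891281}{13549761} \approx 25.011$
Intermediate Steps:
$v = \frac{255}{4}$ ($v = \left(- \frac{1}{4}\right) \left(-255\right) = \frac{255}{4} \approx 63.75$)
$r = \frac{18409}{3681}$ ($r = 5 + \frac{1}{3 \left(\frac{255}{4} + 243\right)} = 5 + \frac{1}{3 \cdot \frac{1227}{4}} = 5 + \frac{1}{3} \cdot \frac{4}{1227} = 5 + \frac{4}{3681} = \frac{18409}{3681} \approx 5.0011$)
$r^{2} = \left(\frac{18409}{3681}\right)^{2} = \frac{338891281}{13549761}$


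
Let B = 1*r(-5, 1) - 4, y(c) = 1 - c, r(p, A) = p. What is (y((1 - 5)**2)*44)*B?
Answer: 5940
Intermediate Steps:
B = -9 (B = 1*(-5) - 4 = -5 - 4 = -9)
(y((1 - 5)**2)*44)*B = ((1 - (1 - 5)**2)*44)*(-9) = ((1 - 1*(-4)**2)*44)*(-9) = ((1 - 1*16)*44)*(-9) = ((1 - 16)*44)*(-9) = -15*44*(-9) = -660*(-9) = 5940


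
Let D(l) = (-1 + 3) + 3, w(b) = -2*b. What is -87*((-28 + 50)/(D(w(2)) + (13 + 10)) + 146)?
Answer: -178785/14 ≈ -12770.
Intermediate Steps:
D(l) = 5 (D(l) = 2 + 3 = 5)
-87*((-28 + 50)/(D(w(2)) + (13 + 10)) + 146) = -87*((-28 + 50)/(5 + (13 + 10)) + 146) = -87*(22/(5 + 23) + 146) = -87*(22/28 + 146) = -87*(22*(1/28) + 146) = -87*(11/14 + 146) = -87*2055/14 = -178785/14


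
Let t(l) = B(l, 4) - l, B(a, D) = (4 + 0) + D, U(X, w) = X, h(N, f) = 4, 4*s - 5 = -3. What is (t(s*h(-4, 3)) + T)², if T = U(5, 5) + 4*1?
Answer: 225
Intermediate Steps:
s = ½ (s = 5/4 + (¼)*(-3) = 5/4 - ¾ = ½ ≈ 0.50000)
B(a, D) = 4 + D
T = 9 (T = 5 + 4*1 = 5 + 4 = 9)
t(l) = 8 - l (t(l) = (4 + 4) - l = 8 - l)
(t(s*h(-4, 3)) + T)² = ((8 - 4/2) + 9)² = ((8 - 1*2) + 9)² = ((8 - 2) + 9)² = (6 + 9)² = 15² = 225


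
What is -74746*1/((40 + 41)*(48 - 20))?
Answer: -5339/162 ≈ -32.957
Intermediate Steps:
-74746*1/((40 + 41)*(48 - 20)) = -74746/(28*81) = -74746/2268 = -74746*1/2268 = -5339/162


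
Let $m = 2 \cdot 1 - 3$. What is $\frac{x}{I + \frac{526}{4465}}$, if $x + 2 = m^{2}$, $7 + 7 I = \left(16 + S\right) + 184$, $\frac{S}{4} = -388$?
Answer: $\frac{31255}{6064253} \approx 0.005154$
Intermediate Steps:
$S = -1552$ ($S = 4 \left(-388\right) = -1552$)
$m = -1$ ($m = 2 - 3 = -1$)
$I = - \frac{1359}{7}$ ($I = -1 + \frac{\left(16 - 1552\right) + 184}{7} = -1 + \frac{-1536 + 184}{7} = -1 + \frac{1}{7} \left(-1352\right) = -1 - \frac{1352}{7} = - \frac{1359}{7} \approx -194.14$)
$x = -1$ ($x = -2 + \left(-1\right)^{2} = -2 + 1 = -1$)
$\frac{x}{I + \frac{526}{4465}} = - \frac{1}{- \frac{1359}{7} + \frac{526}{4465}} = - \frac{1}{- \frac{6064253}{31255}} = \left(-1\right) \left(- \frac{31255}{6064253}\right) = \frac{31255}{6064253}$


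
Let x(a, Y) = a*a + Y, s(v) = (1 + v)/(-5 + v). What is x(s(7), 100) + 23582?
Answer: 23698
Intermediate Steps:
s(v) = (1 + v)/(-5 + v)
x(a, Y) = Y + a² (x(a, Y) = a² + Y = Y + a²)
x(s(7), 100) + 23582 = (100 + ((1 + 7)/(-5 + 7))²) + 23582 = (100 + (8/2)²) + 23582 = (100 + ((½)*8)²) + 23582 = (100 + 4²) + 23582 = (100 + 16) + 23582 = 116 + 23582 = 23698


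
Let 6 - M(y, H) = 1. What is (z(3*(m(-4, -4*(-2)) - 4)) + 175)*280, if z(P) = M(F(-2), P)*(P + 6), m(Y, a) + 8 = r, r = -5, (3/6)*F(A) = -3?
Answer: -14000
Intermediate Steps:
F(A) = -6 (F(A) = 2*(-3) = -6)
M(y, H) = 5 (M(y, H) = 6 - 1*1 = 6 - 1 = 5)
m(Y, a) = -13 (m(Y, a) = -8 - 5 = -13)
z(P) = 30 + 5*P (z(P) = 5*(P + 6) = 5*(6 + P) = 30 + 5*P)
(z(3*(m(-4, -4*(-2)) - 4)) + 175)*280 = ((30 + 5*(3*(-13 - 4))) + 175)*280 = ((30 + 5*(3*(-17))) + 175)*280 = ((30 + 5*(-51)) + 175)*280 = ((30 - 255) + 175)*280 = (-225 + 175)*280 = -50*280 = -14000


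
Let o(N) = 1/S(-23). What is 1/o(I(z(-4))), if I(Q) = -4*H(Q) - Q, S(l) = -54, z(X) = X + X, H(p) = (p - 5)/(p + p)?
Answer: -54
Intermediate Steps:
H(p) = (-5 + p)/(2*p) (H(p) = (-5 + p)/((2*p)) = (-5 + p)*(1/(2*p)) = (-5 + p)/(2*p))
z(X) = 2*X
I(Q) = -Q - 2*(-5 + Q)/Q (I(Q) = -2*(-5 + Q)/Q - Q = -Q - 2*(-5 + Q)/Q)
o(N) = -1/54 (o(N) = 1/(-54) = -1/54)
1/o(I(z(-4))) = 1/(-1/54) = -54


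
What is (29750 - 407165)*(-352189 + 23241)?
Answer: 124149909420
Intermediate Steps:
(29750 - 407165)*(-352189 + 23241) = -377415*(-328948) = 124149909420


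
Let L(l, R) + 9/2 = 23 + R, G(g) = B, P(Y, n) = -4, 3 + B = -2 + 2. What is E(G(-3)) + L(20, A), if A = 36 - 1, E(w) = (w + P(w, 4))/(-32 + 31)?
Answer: 121/2 ≈ 60.500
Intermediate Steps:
B = -3 (B = -3 + (-2 + 2) = -3 + 0 = -3)
G(g) = -3
E(w) = 4 - w (E(w) = (w - 4)/(-32 + 31) = (-4 + w)/(-1) = (-4 + w)*(-1) = 4 - w)
A = 35
L(l, R) = 37/2 + R (L(l, R) = -9/2 + (23 + R) = 37/2 + R)
E(G(-3)) + L(20, A) = (4 - 1*(-3)) + (37/2 + 35) = (4 + 3) + 107/2 = 7 + 107/2 = 121/2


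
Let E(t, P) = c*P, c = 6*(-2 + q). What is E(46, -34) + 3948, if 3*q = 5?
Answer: 4016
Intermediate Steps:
q = 5/3 (q = (⅓)*5 = 5/3 ≈ 1.6667)
c = -2 (c = 6*(-2 + 5/3) = 6*(-⅓) = -2)
E(t, P) = -2*P
E(46, -34) + 3948 = -2*(-34) + 3948 = 68 + 3948 = 4016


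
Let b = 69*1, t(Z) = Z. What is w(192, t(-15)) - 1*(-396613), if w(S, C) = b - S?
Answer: 396490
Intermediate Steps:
b = 69
w(S, C) = 69 - S
w(192, t(-15)) - 1*(-396613) = (69 - 1*192) - 1*(-396613) = (69 - 192) + 396613 = -123 + 396613 = 396490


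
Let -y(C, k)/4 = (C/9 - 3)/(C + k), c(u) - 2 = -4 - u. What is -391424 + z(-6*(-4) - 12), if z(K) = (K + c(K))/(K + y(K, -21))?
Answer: -59496475/152 ≈ -3.9142e+5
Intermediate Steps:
c(u) = -2 - u (c(u) = 2 + (-4 - u) = -2 - u)
y(C, k) = -4*(-3 + C/9)/(C + k) (y(C, k) = -4*(C/9 - 3)/(C + k) = -4*(-3 + C/9)/(C + k))
z(K) = -2/(K + (12 - 4*K/9)/(-21 + K)) (z(K) = (K + (-2 - K))/(K + (12 - 4*K/9)/(K - 21)) = -2/(K + (12 - 4*K/9)/(-21 + K)))
-391424 + z(-6*(-4) - 12) = -391424 + 18*(21 - (-6*(-4) - 12))/(108 - 193*(-6*(-4) - 12) + 9*(-6*(-4) - 12)**2) = -391424 + 18*(21 - (24 - 12))/(108 - 193*(24 - 12) + 9*(24 - 12)**2) = -391424 + 18*(21 - 1*12)/(108 - 193*12 + 9*12**2) = -391424 + 18*(21 - 12)/(108 - 2316 + 9*144) = -391424 + 18*9/(108 - 2316 + 1296) = -391424 + 18*9/(-912) = -391424 + 18*(-1/912)*9 = -391424 - 27/152 = -59496475/152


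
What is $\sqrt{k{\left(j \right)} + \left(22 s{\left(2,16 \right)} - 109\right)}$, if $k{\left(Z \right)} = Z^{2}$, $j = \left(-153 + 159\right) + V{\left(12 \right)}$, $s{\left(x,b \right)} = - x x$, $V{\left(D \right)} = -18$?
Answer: $i \sqrt{53} \approx 7.2801 i$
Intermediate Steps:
$s{\left(x,b \right)} = - x^{2}$
$j = -12$ ($j = \left(-153 + 159\right) - 18 = 6 - 18 = -12$)
$\sqrt{k{\left(j \right)} + \left(22 s{\left(2,16 \right)} - 109\right)} = \sqrt{\left(-12\right)^{2} - \left(109 - 22 \left(- 2^{2}\right)\right)} = \sqrt{144 - \left(109 - 22 \left(\left(-1\right) 4\right)\right)} = \sqrt{144 + \left(22 \left(-4\right) - 109\right)} = \sqrt{144 - 197} = \sqrt{-53} = i \sqrt{53}$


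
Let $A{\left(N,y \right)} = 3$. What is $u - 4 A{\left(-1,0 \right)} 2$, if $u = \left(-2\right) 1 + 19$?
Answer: $-408$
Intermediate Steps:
$u = 17$ ($u = -2 + 19 = 17$)
$u - 4 A{\left(-1,0 \right)} 2 = 17 \left(-4\right) 3 \cdot 2 = 17 \left(\left(-12\right) 2\right) = 17 \left(-24\right) = -408$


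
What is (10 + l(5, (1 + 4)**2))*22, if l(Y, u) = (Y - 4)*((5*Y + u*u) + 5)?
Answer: 14630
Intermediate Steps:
l(Y, u) = (-4 + Y)*(5 + u**2 + 5*Y) (l(Y, u) = (-4 + Y)*((5*Y + u**2) + 5) = (-4 + Y)*((u**2 + 5*Y) + 5) = (-4 + Y)*(5 + u**2 + 5*Y))
(10 + l(5, (1 + 4)**2))*22 = (10 + (-20 - 15*5 - 4*(1 + 4)**4 + 5*5**2 + 5*((1 + 4)**2)**2))*22 = (10 + (-20 - 75 - 4*(5**2)**2 + 5*25 + 5*(5**2)**2))*22 = (10 + (-20 - 75 - 4*25**2 + 125 + 5*25**2))*22 = (10 + (-20 - 75 - 4*625 + 125 + 5*625))*22 = (10 + (-20 - 75 - 2500 + 125 + 3125))*22 = (10 + 655)*22 = 665*22 = 14630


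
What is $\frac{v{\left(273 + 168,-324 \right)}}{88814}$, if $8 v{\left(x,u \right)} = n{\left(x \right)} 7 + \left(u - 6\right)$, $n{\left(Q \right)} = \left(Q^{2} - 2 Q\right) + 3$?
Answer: $\frac{338721}{177628} \approx 1.9069$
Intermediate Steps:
$n{\left(Q \right)} = 3 + Q^{2} - 2 Q$
$v{\left(x,u \right)} = \frac{15}{8} - \frac{7 x}{4} + \frac{u}{8} + \frac{7 x^{2}}{8}$ ($v{\left(x,u \right)} = \frac{\left(3 + x^{2} - 2 x\right) 7 + \left(u - 6\right)}{8} = \frac{\left(21 - 14 x + 7 x^{2}\right) + \left(u - 6\right)}{8} = \frac{\left(21 - 14 x + 7 x^{2}\right) + \left(-6 + u\right)}{8} = \frac{15 + u - 14 x + 7 x^{2}}{8} = \frac{15}{8} - \frac{7 x}{4} + \frac{u}{8} + \frac{7 x^{2}}{8}$)
$\frac{v{\left(273 + 168,-324 \right)}}{88814} = \frac{\frac{15}{8} - \frac{7 \left(273 + 168\right)}{4} + \frac{1}{8} \left(-324\right) + \frac{7 \left(273 + 168\right)^{2}}{8}}{88814} = \left(\frac{15}{8} - \frac{3087}{4} - \frac{81}{2} + \frac{7 \cdot 441^{2}}{8}\right) \frac{1}{88814} = \left(\frac{15}{8} - \frac{3087}{4} - \frac{81}{2} + \frac{7}{8} \cdot 194481\right) \frac{1}{88814} = \left(\frac{15}{8} - \frac{3087}{4} - \frac{81}{2} + \frac{1361367}{8}\right) \frac{1}{88814} = \frac{338721}{2} \cdot \frac{1}{88814} = \frac{338721}{177628}$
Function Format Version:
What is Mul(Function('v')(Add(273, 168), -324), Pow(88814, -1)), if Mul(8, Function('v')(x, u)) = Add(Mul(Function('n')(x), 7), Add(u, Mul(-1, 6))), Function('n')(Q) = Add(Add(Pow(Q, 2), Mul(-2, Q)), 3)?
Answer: Rational(338721, 177628) ≈ 1.9069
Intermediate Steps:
Function('n')(Q) = Add(3, Pow(Q, 2), Mul(-2, Q))
Function('v')(x, u) = Add(Rational(15, 8), Mul(Rational(-7, 4), x), Mul(Rational(1, 8), u), Mul(Rational(7, 8), Pow(x, 2))) (Function('v')(x, u) = Mul(Rational(1, 8), Add(Mul(Add(3, Pow(x, 2), Mul(-2, x)), 7), Add(u, Mul(-1, 6)))) = Mul(Rational(1, 8), Add(Add(21, Mul(-14, x), Mul(7, Pow(x, 2))), Add(u, -6))) = Mul(Rational(1, 8), Add(Add(21, Mul(-14, x), Mul(7, Pow(x, 2))), Add(-6, u))) = Mul(Rational(1, 8), Add(15, u, Mul(-14, x), Mul(7, Pow(x, 2)))) = Add(Rational(15, 8), Mul(Rational(-7, 4), x), Mul(Rational(1, 8), u), Mul(Rational(7, 8), Pow(x, 2))))
Mul(Function('v')(Add(273, 168), -324), Pow(88814, -1)) = Mul(Add(Rational(15, 8), Mul(Rational(-7, 4), Add(273, 168)), Mul(Rational(1, 8), -324), Mul(Rational(7, 8), Pow(Add(273, 168), 2))), Pow(88814, -1)) = Mul(Add(Rational(15, 8), Mul(Rational(-7, 4), 441), Rational(-81, 2), Mul(Rational(7, 8), Pow(441, 2))), Rational(1, 88814)) = Mul(Add(Rational(15, 8), Rational(-3087, 4), Rational(-81, 2), Mul(Rational(7, 8), 194481)), Rational(1, 88814)) = Mul(Add(Rational(15, 8), Rational(-3087, 4), Rational(-81, 2), Rational(1361367, 8)), Rational(1, 88814)) = Mul(Rational(338721, 2), Rational(1, 88814)) = Rational(338721, 177628)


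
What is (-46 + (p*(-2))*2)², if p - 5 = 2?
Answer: 5476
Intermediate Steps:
p = 7 (p = 5 + 2 = 7)
(-46 + (p*(-2))*2)² = (-46 + (7*(-2))*2)² = (-46 - 14*2)² = (-46 - 28)² = (-74)² = 5476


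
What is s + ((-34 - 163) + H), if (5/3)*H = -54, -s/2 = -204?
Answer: 893/5 ≈ 178.60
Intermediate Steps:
s = 408 (s = -2*(-204) = 408)
H = -162/5 (H = (⅗)*(-54) = -162/5 ≈ -32.400)
s + ((-34 - 163) + H) = 408 + ((-34 - 163) - 162/5) = 408 + (-197 - 162/5) = 408 - 1147/5 = 893/5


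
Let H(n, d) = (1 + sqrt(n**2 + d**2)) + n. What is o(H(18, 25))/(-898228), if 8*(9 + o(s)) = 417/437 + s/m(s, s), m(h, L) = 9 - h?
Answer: 4448431/444339019952 + 3*sqrt(949)/2033588192 ≈ 1.0057e-5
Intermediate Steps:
H(n, d) = 1 + n + sqrt(d**2 + n**2) (H(n, d) = (1 + sqrt(d**2 + n**2)) + n = 1 + n + sqrt(d**2 + n**2))
o(s) = -31047/3496 + s/(8*(9 - s)) (o(s) = -9 + (417/437 + s/(9 - s))/8 = -9 + (417/3496 + s/(8*(9 - s))) = -31047/3496 + s/(8*(9 - s)))
o(H(18, 25))/(-898228) = ((279423 - 31484*(1 + 18 + sqrt(25**2 + 18**2)))/(3496*(-9 + (1 + 18 + sqrt(25**2 + 18**2)))))/(-898228) = ((279423 - 31484*(1 + 18 + sqrt(625 + 324)))/(3496*(-9 + (1 + 18 + sqrt(625 + 324)))))*(-1/898228) = ((279423 - 31484*(1 + 18 + sqrt(949)))/(3496*(-9 + (1 + 18 + sqrt(949)))))*(-1/898228) = ((279423 - 31484*(19 + sqrt(949)))/(3496*(-9 + (19 + sqrt(949)))))*(-1/898228) = ((279423 + (-598196 - 31484*sqrt(949)))/(3496*(10 + sqrt(949))))*(-1/898228) = ((-318773 - 31484*sqrt(949))/(3496*(10 + sqrt(949))))*(-1/898228) = -(-318773 - 31484*sqrt(949))/(3140205088*(10 + sqrt(949)))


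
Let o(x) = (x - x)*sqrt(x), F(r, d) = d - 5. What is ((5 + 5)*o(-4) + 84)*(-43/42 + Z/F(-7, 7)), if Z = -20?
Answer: -926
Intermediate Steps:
F(r, d) = -5 + d
o(x) = 0 (o(x) = 0*sqrt(x) = 0)
((5 + 5)*o(-4) + 84)*(-43/42 + Z/F(-7, 7)) = ((5 + 5)*0 + 84)*(-43/42 - 20/(-5 + 7)) = (10*0 + 84)*(-43*1/42 - 20/2) = (0 + 84)*(-43/42 - 20*1/2) = 84*(-43/42 - 10) = 84*(-463/42) = -926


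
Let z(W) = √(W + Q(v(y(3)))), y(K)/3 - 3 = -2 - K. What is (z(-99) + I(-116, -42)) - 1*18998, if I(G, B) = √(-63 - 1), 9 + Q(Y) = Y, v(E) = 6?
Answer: -18998 + 8*I + I*√102 ≈ -18998.0 + 18.1*I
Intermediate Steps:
y(K) = 3 - 3*K (y(K) = 9 + 3*(-2 - K) = 9 + (-6 - 3*K) = 3 - 3*K)
Q(Y) = -9 + Y
I(G, B) = 8*I (I(G, B) = √(-64) = 8*I)
z(W) = √(-3 + W) (z(W) = √(W + (-9 + 6)) = √(W - 3) = √(-3 + W))
(z(-99) + I(-116, -42)) - 1*18998 = (√(-3 - 99) + 8*I) - 1*18998 = (√(-102) + 8*I) - 18998 = (I*√102 + 8*I) - 18998 = (8*I + I*√102) - 18998 = -18998 + 8*I + I*√102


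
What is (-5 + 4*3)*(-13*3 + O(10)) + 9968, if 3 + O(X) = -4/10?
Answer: 48356/5 ≈ 9671.2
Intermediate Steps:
O(X) = -17/5 (O(X) = -3 - 4/10 = -3 - 4*⅒ = -3 - ⅖ = -17/5)
(-5 + 4*3)*(-13*3 + O(10)) + 9968 = (-5 + 4*3)*(-13*3 - 17/5) + 9968 = (-5 + 12)*(-39 - 17/5) + 9968 = 7*(-212/5) + 9968 = -1484/5 + 9968 = 48356/5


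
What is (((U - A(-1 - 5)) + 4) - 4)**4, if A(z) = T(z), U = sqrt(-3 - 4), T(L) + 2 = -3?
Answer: (5 + I*sqrt(7))**4 ≈ -376.0 + 952.47*I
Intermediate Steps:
T(L) = -5 (T(L) = -2 - 3 = -5)
U = I*sqrt(7) (U = sqrt(-7) = I*sqrt(7) ≈ 2.6458*I)
A(z) = -5
(((U - A(-1 - 5)) + 4) - 4)**4 = (((I*sqrt(7) - 1*(-5)) + 4) - 4)**4 = (((I*sqrt(7) + 5) + 4) - 4)**4 = (((5 + I*sqrt(7)) + 4) - 4)**4 = ((9 + I*sqrt(7)) - 4)**4 = (5 + I*sqrt(7))**4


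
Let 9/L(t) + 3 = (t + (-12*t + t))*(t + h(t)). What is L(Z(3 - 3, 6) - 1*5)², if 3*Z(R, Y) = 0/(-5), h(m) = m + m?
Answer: 9/63001 ≈ 0.00014285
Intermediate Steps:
h(m) = 2*m
Z(R, Y) = 0 (Z(R, Y) = (0/(-5))/3 = (0*(-⅕))/3 = (⅓)*0 = 0)
L(t) = 9/(-3 - 30*t²) (L(t) = 9/(-3 + (t + (-12*t + t))*(t + 2*t)) = 9/(-3 + (t - 11*t)*(3*t)) = 9/(-3 + (-10*t)*(3*t)) = 9/(-3 - 30*t²))
L(Z(3 - 3, 6) - 1*5)² = (-3/(1 + 10*(0 - 1*5)²))² = (-3/(1 + 10*(0 - 5)²))² = (-3/(1 + 10*(-5)²))² = (-3/(1 + 10*25))² = (-3/(1 + 250))² = (-3/251)² = 9/63001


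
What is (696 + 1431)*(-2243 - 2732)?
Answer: -10581825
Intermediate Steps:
(696 + 1431)*(-2243 - 2732) = 2127*(-4975) = -10581825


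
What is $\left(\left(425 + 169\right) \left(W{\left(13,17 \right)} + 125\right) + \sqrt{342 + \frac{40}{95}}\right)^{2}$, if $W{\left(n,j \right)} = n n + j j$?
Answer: $\frac{\left(6579738 + \sqrt{123614}\right)^{2}}{361} \approx 1.1994 \cdot 10^{11}$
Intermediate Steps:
$W{\left(n,j \right)} = j^{2} + n^{2}$ ($W{\left(n,j \right)} = n^{2} + j^{2} = j^{2} + n^{2}$)
$\left(\left(425 + 169\right) \left(W{\left(13,17 \right)} + 125\right) + \sqrt{342 + \frac{40}{95}}\right)^{2} = \left(\left(425 + 169\right) \left(\left(17^{2} + 13^{2}\right) + 125\right) + \sqrt{342 + \frac{40}{95}}\right)^{2} = \left(594 \left(\left(289 + 169\right) + 125\right) + \sqrt{342 + 40 \cdot \frac{1}{95}}\right)^{2} = \left(594 \left(458 + 125\right) + \sqrt{342 + \frac{8}{19}}\right)^{2} = \left(594 \cdot 583 + \sqrt{\frac{6506}{19}}\right)^{2} = \left(346302 + \frac{\sqrt{123614}}{19}\right)^{2}$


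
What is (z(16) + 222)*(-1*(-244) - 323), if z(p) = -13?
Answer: -16511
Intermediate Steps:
(z(16) + 222)*(-1*(-244) - 323) = (-13 + 222)*(-1*(-244) - 323) = 209*(244 - 323) = 209*(-79) = -16511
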